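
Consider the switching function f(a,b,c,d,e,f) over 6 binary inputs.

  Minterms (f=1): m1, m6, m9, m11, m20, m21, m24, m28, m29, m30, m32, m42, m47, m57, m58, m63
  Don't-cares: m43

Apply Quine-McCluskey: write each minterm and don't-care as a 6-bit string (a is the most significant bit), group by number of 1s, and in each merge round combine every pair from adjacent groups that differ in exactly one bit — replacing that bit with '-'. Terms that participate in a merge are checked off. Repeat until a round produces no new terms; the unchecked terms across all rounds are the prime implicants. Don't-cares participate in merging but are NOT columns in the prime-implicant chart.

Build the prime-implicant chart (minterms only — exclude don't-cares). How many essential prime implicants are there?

9

size-2^0 implicants → 000001(✓)  000110  001001(✓)  001011(✓)  010100(✓)  010101(✓)  011000(✓)  011100(✓)  011101(✓)  011110(✓)  100000  101010(✓)  101011(✓)  101111(✓)  111001  111010(✓)  111111(✓)
size-2^1 implicants → -01011  00-001  0010-1  01-100(✓)  01-101(✓)  01010-(✓)  011-00  0111-0  01110-(✓)  1-1010  1-1111  101-11  10101-
size-2^2 implicants → 01-10-
Unchecked terms (primes): -01011, 00-001, 000110, 0010-1, 01-10-, 011-00, 0111-0, 1-1010, 1-1111, 100000, 101-11, 10101-, 111001
Minterm coverage:
  m1 ⊆ 00-001 [E]
  m6 ⊆ 000110 [E]
  m9 ⊆ 00-001,0010-1
  m11 ⊆ -01011,0010-1
  m20 ⊆ 01-10- [E]
  m21 ⊆ 01-10- [E]
  m24 ⊆ 011-00 [E]
  m28 ⊆ 01-10-,011-00,0111-0
  m29 ⊆ 01-10- [E]
  m30 ⊆ 0111-0 [E]
  m32 ⊆ 100000 [E]
  m42 ⊆ 1-1010,10101-
  m47 ⊆ 1-1111,101-11
  m57 ⊆ 111001 [E]
  m58 ⊆ 1-1010 [E]
  m63 ⊆ 1-1111 [E]
E = {00-001, 000110, 01-10-, 011-00, 0111-0, 1-1010, 1-1111, 100000, 111001}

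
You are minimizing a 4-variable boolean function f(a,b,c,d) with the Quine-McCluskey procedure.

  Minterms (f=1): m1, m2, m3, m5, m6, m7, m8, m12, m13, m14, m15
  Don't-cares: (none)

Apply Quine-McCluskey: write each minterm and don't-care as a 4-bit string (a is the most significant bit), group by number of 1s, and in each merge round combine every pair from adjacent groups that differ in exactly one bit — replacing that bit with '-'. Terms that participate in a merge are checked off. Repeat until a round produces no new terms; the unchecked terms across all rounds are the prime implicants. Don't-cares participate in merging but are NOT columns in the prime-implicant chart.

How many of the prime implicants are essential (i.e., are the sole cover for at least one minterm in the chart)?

3

Round 0: 0001✓ 0010✓ 0011✓ 0101✓ 0110✓ 0111✓ 1000✓ 1100✓ 1101✓ 1110✓ 1111✓
Round 1: -101✓ -110✓ -111✓ 0-01✓ 0-10✓ 0-11✓ 00-1✓ 001-✓ 01-1✓ 011-✓ 1-00 11-0✓ 11-1✓ 110-✓ 111-✓
Round 2: -1-1 -11- 0--1 0-1- 11--
PIs = {-1-1, -11-, 0--1, 0-1-, 1-00, 11--}
Coverage chart:
  m1: 0--1 ←essential
  m2: 0-1- ←essential
  m3: 0--1,0-1-
  m5: -1-1,0--1
  m6: -11-,0-1-
  m7: -1-1,-11-,0--1,0-1-
  m8: 1-00 ←essential
  m12: 1-00,11--
  m13: -1-1,11--
  m14: -11-,11--
  m15: -1-1,-11-,11--
Essential: 0--1, 0-1-, 1-00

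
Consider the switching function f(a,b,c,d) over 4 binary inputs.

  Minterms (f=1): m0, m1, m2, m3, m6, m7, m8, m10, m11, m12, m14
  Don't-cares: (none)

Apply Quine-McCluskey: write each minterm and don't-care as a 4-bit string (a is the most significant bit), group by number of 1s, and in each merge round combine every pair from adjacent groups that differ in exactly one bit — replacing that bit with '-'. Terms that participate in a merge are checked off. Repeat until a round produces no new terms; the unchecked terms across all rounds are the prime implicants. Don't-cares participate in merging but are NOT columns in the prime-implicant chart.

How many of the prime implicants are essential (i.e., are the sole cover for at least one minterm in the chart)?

[col 0] 0000*, 0001*, 0010*, 0011*, 0110*, 0111*, 1000*, 1010*, 1011*, 1100*, 1110*
[col 1] -000*, -010*, -011*, -110*, 0-10*, 0-11*, 00-0*, 00-1*, 000-*, 001-*, 011-*, 1-00*, 1-10*, 10-0*, 101-*, 11-0*
[col 2] --10, -0-0, -01-, 0-1-, 00--, 1--0
Prime implicants: --10, -0-0, -01-, 0-1-, 00--, 1--0
PI chart (minterm → PIs covering it):
  0 | -0-0,00--
  1 | 00--  (sole → essential)
  2 | --10,-0-0,-01-,0-1-,00--
  3 | -01-,0-1-,00--
  6 | --10,0-1-
  7 | 0-1-  (sole → essential)
  8 | -0-0,1--0
  10 | --10,-0-0,-01-,1--0
  11 | -01-  (sole → essential)
  12 | 1--0  (sole → essential)
  14 | --10,1--0
Essential prime implicants: -01-, 0-1-, 00--, 1--0

4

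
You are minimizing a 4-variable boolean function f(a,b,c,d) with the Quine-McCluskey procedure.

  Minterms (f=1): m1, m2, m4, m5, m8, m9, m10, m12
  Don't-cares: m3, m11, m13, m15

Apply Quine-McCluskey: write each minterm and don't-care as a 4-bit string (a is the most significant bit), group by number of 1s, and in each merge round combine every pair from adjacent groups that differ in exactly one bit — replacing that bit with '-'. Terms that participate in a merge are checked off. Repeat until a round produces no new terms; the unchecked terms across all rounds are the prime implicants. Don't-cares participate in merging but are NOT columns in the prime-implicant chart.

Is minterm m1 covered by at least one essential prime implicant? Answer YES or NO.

[col 0] 0001*, 0010*, 0011*, 0100*, 0101*, 1000*, 1001*, 1010*, 1011*, 1100*, 1101*, 1111*
[col 1] -001*, -010*, -011*, -100*, -101*, 0-01*, 00-1*, 001-*, 010-*, 1-00*, 1-01*, 1-11*, 10-0*, 10-1*, 100-*, 101-*, 11-1*, 110-*
[col 2] --01, -0-1, -01-, -10-, 1--1, 1-0-, 10--
Prime implicants: --01, -0-1, -01-, -10-, 1--1, 1-0-, 10--
PI chart (minterm → PIs covering it):
  1 | --01,-0-1
  2 | -01-  (sole → essential)
  4 | -10-  (sole → essential)
  5 | --01,-10-
  8 | 1-0-,10--
  9 | --01,-0-1,1--1,1-0-,10--
  10 | -01-,10--
  12 | -10-,1-0-
Essential prime implicants: -01-, -10-

NO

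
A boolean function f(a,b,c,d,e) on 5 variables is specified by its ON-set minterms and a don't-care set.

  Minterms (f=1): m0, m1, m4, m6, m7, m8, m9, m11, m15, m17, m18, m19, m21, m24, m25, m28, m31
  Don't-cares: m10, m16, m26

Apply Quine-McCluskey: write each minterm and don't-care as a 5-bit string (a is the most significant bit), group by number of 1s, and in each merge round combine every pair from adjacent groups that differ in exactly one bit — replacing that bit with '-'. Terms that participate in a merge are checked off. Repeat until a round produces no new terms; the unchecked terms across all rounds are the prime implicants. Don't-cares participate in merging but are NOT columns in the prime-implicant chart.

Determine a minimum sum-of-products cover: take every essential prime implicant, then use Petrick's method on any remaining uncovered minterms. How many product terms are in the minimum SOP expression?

8

Round 0: 00000✓ 00001✓ 00100✓ 00110✓ 00111✓ 01000✓ 01001✓ 01010✓ 01011✓ 01111✓ 10000✓ 10001✓ 10010✓ 10011✓ 10101✓ 11000✓ 11001✓ 11010✓ 11100✓ 11111✓
Round 1: -0000✓ -0001✓ -1000✓ -1001✓ -1010✓ -1111 0-000✓ 0-001✓ 0-111 00-00 0000-✓ 001-0 0011- 01-11 010-0✓ 010-1✓ 0100-✓ 0101-✓ 1-000✓ 1-001✓ 1-010✓ 10-01 100-0✓ 100-1✓ 1000-✓ 1001-✓ 11-00 110-0✓ 1100-✓
Round 2: --000✓ --001✓ -000-✓ -10-0 -100-✓ 0-00-✓ 010-- 1-0-0 1-00-✓ 100--
Round 3: --00-
PIs = {--00-, -10-0, -1111, 0-111, 00-00, 001-0, 0011-, 01-11, 010--, 1-0-0, 10-01, 100--, 11-00}
Coverage chart:
  m0: --00-,00-00
  m1: --00- ←essential
  m4: 00-00,001-0
  m6: 001-0,0011-
  m7: 0-111,0011-
  m8: --00-,-10-0,010--
  m9: --00-,010--
  m11: 01-11,010--
  m15: -1111,0-111,01-11
  m17: --00-,10-01,100--
  m18: 1-0-0,100--
  m19: 100-- ←essential
  m21: 10-01 ←essential
  m24: --00-,-10-0,1-0-0,11-00
  m25: --00- ←essential
  m28: 11-00 ←essential
  m31: -1111 ←essential
Essential: --00-, -1111, 10-01, 100--, 11-00
Petrick residual → 0-111, 001-0, 01-11
Min cover (8 terms): c'd' + bcde + a'cde + a'b'ce' + a'bde + ab'd'e + ab'c' + abd'e'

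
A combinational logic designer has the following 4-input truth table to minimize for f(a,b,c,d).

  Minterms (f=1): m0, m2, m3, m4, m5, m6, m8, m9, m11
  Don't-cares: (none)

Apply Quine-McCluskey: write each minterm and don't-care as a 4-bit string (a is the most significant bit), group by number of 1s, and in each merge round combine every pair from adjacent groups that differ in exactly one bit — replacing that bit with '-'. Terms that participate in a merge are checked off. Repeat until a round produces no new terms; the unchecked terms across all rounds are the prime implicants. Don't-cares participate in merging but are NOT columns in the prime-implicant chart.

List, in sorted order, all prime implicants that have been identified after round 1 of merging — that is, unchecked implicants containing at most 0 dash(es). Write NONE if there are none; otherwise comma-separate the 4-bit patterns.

NONE

[col 0] 0000*, 0010*, 0011*, 0100*, 0101*, 0110*, 1000*, 1001*, 1011*
[col 1] -000, -011, 0-00*, 0-10*, 00-0*, 001-, 01-0*, 010-, 10-1, 100-
[col 2] 0--0
Prime implicants: -000, -011, 0--0, 001-, 010-, 10-1, 100-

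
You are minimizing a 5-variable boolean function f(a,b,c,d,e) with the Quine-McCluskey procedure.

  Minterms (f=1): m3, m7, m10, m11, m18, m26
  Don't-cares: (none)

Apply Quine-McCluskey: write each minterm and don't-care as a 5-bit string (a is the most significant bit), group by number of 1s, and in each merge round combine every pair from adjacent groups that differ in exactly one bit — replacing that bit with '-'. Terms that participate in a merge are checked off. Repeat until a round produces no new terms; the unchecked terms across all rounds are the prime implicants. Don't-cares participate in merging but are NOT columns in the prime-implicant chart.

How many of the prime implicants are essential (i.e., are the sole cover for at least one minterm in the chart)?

size-2^0 implicants → 00011(✓)  00111(✓)  01010(✓)  01011(✓)  10010(✓)  11010(✓)
size-2^1 implicants → -1010  0-011  00-11  0101-  1-010
Unchecked terms (primes): -1010, 0-011, 00-11, 0101-, 1-010
Minterm coverage:
  m3 ⊆ 0-011,00-11
  m7 ⊆ 00-11 [E]
  m10 ⊆ -1010,0101-
  m11 ⊆ 0-011,0101-
  m18 ⊆ 1-010 [E]
  m26 ⊆ -1010,1-010
E = {00-11, 1-010}

2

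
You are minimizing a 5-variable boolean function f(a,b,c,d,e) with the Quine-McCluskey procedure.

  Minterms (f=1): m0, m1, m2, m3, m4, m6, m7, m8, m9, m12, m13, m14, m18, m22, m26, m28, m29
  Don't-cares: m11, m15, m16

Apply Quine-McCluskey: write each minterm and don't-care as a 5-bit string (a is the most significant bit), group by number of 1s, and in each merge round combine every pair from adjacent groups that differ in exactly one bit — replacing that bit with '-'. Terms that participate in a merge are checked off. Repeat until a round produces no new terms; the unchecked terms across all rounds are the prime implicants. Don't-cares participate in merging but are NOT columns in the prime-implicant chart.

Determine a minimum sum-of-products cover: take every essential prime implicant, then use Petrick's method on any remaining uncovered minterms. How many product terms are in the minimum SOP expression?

6

size-2^0 implicants → 00000(✓)  00001(✓)  00010(✓)  00011(✓)  00100(✓)  00110(✓)  00111(✓)  01000(✓)  01001(✓)  01011(✓)  01100(✓)  01101(✓)  01110(✓)  01111(✓)  10000(✓)  10010(✓)  10110(✓)  11010(✓)  11100(✓)  11101(✓)
size-2^1 implicants → -0000(✓)  -0010(✓)  -0110(✓)  -1100(✓)  -1101(✓)  0-000(✓)  0-001(✓)  0-011(✓)  0-100(✓)  0-110(✓)  0-111(✓)  00-00(✓)  00-10(✓)  00-11(✓)  000-0(✓)  000-1(✓)  0000-(✓)  0001-(✓)  001-0(✓)  0011-(✓)  01-00(✓)  01-01(✓)  01-11(✓)  010-1(✓)  0100-(✓)  011-0(✓)  011-1(✓)  0110-(✓)  0111-(✓)  1-010  10-10(✓)  100-0(✓)  1110-(✓)
size-2^2 implicants → -0-10  -00-0  -110-  0--00  0--11  0-0-1  0-00-  0-1-0  0-11-  00--0  00-1-  000--  01--1  01-0-  011--
Unchecked terms (primes): -0-10, -00-0, -110-, 0--00, 0--11, 0-0-1, 0-00-, 0-1-0, 0-11-, 00--0, 00-1-, 000--, 01--1, 01-0-, 011--, 1-010
Minterm coverage:
  m0 ⊆ -00-0,0--00,0-00-,00--0,000--
  m1 ⊆ 0-0-1,0-00-,000--
  m2 ⊆ -0-10,-00-0,00--0,00-1-,000--
  m3 ⊆ 0--11,0-0-1,00-1-,000--
  m4 ⊆ 0--00,0-1-0,00--0
  m6 ⊆ -0-10,0-1-0,0-11-,00--0,00-1-
  m7 ⊆ 0--11,0-11-,00-1-
  m8 ⊆ 0--00,0-00-,01-0-
  m9 ⊆ 0-0-1,0-00-,01--1,01-0-
  m12 ⊆ -110-,0--00,0-1-0,01-0-,011--
  m13 ⊆ -110-,01--1,01-0-,011--
  m14 ⊆ 0-1-0,0-11-,011--
  m18 ⊆ -0-10,-00-0,1-010
  m22 ⊆ -0-10 [E]
  m26 ⊆ 1-010 [E]
  m28 ⊆ -110- [E]
  m29 ⊆ -110- [E]
E = {-0-10, -110-, 1-010}
Petrick residual → 0--00, 0-0-1, 0-11-
Cover = b'de' + bcd' + a'd'e' + a'c'e + a'cd + ac'de'  |cover|=6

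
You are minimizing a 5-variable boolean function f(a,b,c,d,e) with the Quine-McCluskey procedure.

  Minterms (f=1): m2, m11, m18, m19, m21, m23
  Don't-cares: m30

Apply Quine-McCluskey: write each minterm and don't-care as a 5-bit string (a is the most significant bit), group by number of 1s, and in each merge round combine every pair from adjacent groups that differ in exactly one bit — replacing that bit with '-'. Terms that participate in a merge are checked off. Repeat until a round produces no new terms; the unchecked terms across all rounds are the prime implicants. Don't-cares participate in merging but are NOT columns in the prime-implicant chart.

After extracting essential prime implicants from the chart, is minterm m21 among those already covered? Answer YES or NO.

Round 0: 00010✓ 01011 10010✓ 10011✓ 10101✓ 10111✓ 11110
Round 1: -0010 10-11 1001- 101-1
PIs = {-0010, 01011, 10-11, 1001-, 101-1, 11110}
Coverage chart:
  m2: -0010 ←essential
  m11: 01011 ←essential
  m18: -0010,1001-
  m19: 10-11,1001-
  m21: 101-1 ←essential
  m23: 10-11,101-1
Essential: -0010, 01011, 101-1

YES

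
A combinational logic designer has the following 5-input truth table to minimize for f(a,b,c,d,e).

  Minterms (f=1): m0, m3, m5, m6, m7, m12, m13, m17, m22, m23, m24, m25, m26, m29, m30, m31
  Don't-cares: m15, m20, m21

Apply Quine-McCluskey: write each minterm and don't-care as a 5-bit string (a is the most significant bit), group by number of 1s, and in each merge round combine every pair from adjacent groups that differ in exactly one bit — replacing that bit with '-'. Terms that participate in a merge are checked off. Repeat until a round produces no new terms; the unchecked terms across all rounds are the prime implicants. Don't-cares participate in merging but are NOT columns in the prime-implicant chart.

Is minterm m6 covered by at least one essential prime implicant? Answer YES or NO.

YES

size-2^0 implicants → 00000  00011(✓)  00101(✓)  00110(✓)  00111(✓)  01100(✓)  01101(✓)  01111(✓)  10001(✓)  10100(✓)  10101(✓)  10110(✓)  10111(✓)  11000(✓)  11001(✓)  11010(✓)  11101(✓)  11110(✓)  11111(✓)
size-2^1 implicants → -0101(✓)  -0110(✓)  -0111(✓)  -1101(✓)  -1111(✓)  0-101(✓)  0-111(✓)  00-11  001-1(✓)  0011-(✓)  011-1(✓)  0110-  1-001(✓)  1-101(✓)  1-110(✓)  1-111(✓)  10-01(✓)  101-0(✓)  101-1(✓)  1010-(✓)  1011-(✓)  11-01(✓)  11-10  110-0  1100-  111-1(✓)  1111-(✓)
size-2^2 implicants → --101(✓)  --111(✓)  -01-1(✓)  -011-  -11-1(✓)  0-1-1(✓)  1--01  1-1-1(✓)  1-11-  101--
size-2^3 implicants → --1-1
Unchecked terms (primes): --1-1, -011-, 00-11, 00000, 0110-, 1--01, 1-11-, 101--, 11-10, 110-0, 1100-
Minterm coverage:
  m0 ⊆ 00000 [E]
  m3 ⊆ 00-11 [E]
  m5 ⊆ --1-1 [E]
  m6 ⊆ -011- [E]
  m7 ⊆ --1-1,-011-,00-11
  m12 ⊆ 0110- [E]
  m13 ⊆ --1-1,0110-
  m17 ⊆ 1--01 [E]
  m22 ⊆ -011-,1-11-,101--
  m23 ⊆ --1-1,-011-,1-11-,101--
  m24 ⊆ 110-0,1100-
  m25 ⊆ 1--01,1100-
  m26 ⊆ 11-10,110-0
  m29 ⊆ --1-1,1--01
  m30 ⊆ 1-11-,11-10
  m31 ⊆ --1-1,1-11-
E = {--1-1, -011-, 00-11, 00000, 0110-, 1--01}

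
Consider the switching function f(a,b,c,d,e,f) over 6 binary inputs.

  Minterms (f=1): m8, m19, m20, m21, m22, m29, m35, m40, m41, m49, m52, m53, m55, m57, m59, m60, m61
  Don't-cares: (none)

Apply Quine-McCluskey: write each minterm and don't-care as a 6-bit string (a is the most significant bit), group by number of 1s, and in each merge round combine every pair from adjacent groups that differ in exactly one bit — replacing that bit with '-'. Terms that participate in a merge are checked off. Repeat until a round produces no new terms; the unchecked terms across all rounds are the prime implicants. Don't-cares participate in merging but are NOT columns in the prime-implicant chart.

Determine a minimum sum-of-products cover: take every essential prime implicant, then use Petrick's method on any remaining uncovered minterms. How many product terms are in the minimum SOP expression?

Round 0: 001000✓ 010011 010100✓ 010101✓ 010110✓ 011101✓ 100011 101000✓ 101001✓ 110001✓ 110100✓ 110101✓ 110111✓ 111001✓ 111011✓ 111100✓ 111101✓
Round 1: -01000 -10100✓ -10101✓ -11101✓ 01-101✓ 0101-0 01010-✓ 1-1001 10100- 11-001✓ 11-100✓ 11-101✓ 110-01✓ 1101-1 11010-✓ 111-01✓ 1110-1 11110-✓
Round 2: -1-101 -1010- 11--01 11-10-
PIs = {-01000, -1-101, -1010-, 010011, 0101-0, 1-1001, 100011, 10100-, 11--01, 11-10-, 1101-1, 1110-1}
Coverage chart:
  m8: -01000 ←essential
  m19: 010011 ←essential
  m20: -1010-,0101-0
  m21: -1-101,-1010-
  m22: 0101-0 ←essential
  m29: -1-101 ←essential
  m35: 100011 ←essential
  m40: -01000,10100-
  m41: 1-1001,10100-
  m49: 11--01 ←essential
  m52: -1010-,11-10-
  m53: -1-101,-1010-,11--01,11-10-,1101-1
  m55: 1101-1 ←essential
  m57: 1-1001,11--01,1110-1
  m59: 1110-1 ←essential
  m60: 11-10- ←essential
  m61: -1-101,11--01,11-10-
Essential: -01000, -1-101, 010011, 0101-0, 100011, 11--01, 11-10-, 1101-1, 1110-1
Petrick residual → 1-1001
Min cover (10 terms): b'cd'e'f' + bde'f + a'bc'd'ef + a'bc'df' + acd'e'f + ab'c'd'ef + abe'f + abde' + abc'df + abcd'f

10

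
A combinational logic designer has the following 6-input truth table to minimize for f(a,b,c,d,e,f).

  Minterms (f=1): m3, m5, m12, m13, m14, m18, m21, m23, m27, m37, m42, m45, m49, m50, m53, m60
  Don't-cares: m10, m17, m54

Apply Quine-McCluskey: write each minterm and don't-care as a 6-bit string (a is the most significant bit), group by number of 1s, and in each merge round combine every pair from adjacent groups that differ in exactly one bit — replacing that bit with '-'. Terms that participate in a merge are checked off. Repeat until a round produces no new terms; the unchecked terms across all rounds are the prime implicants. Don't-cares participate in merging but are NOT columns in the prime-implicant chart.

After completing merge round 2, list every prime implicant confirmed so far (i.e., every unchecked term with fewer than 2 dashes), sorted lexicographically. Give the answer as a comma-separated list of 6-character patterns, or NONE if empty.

[col 0] 000011, 000101*, 001010*, 001100*, 001101*, 001110*, 010001*, 010010*, 010101*, 010111*, 011011, 100101*, 101010*, 101101*, 110001*, 110010*, 110101*, 110110*, 111100
[col 1] -00101*, -01010, -01101*, -10001*, -10010, -10101*, 0-0101*, 00-101*, 001-10, 0011-0, 00110-, 010-01*, 0101-1, 1-0101*, 10-101*, 110-01*, 110-10
[col 2] --0101, -0-101, -10-01
Prime implicants: --0101, -0-101, -01010, -10-01, -10010, 000011, 001-10, 0011-0, 00110-, 0101-1, 011011, 110-10, 111100

-01010, -10010, 000011, 001-10, 0011-0, 00110-, 0101-1, 011011, 110-10, 111100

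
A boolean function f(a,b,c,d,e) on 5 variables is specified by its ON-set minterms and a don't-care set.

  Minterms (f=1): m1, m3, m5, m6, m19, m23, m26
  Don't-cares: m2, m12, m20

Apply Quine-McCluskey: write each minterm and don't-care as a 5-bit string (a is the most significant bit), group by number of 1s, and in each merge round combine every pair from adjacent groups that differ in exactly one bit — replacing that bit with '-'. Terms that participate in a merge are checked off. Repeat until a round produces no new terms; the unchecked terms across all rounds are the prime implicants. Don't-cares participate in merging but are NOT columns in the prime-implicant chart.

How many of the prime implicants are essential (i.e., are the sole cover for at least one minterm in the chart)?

4

size-2^0 implicants → 00001(✓)  00010(✓)  00011(✓)  00101(✓)  00110(✓)  01100  10011(✓)  10100  10111(✓)  11010
size-2^1 implicants → -0011  00-01  00-10  000-1  0001-  10-11
Unchecked terms (primes): -0011, 00-01, 00-10, 000-1, 0001-, 01100, 10-11, 10100, 11010
Minterm coverage:
  m1 ⊆ 00-01,000-1
  m3 ⊆ -0011,000-1,0001-
  m5 ⊆ 00-01 [E]
  m6 ⊆ 00-10 [E]
  m19 ⊆ -0011,10-11
  m23 ⊆ 10-11 [E]
  m26 ⊆ 11010 [E]
E = {00-01, 00-10, 10-11, 11010}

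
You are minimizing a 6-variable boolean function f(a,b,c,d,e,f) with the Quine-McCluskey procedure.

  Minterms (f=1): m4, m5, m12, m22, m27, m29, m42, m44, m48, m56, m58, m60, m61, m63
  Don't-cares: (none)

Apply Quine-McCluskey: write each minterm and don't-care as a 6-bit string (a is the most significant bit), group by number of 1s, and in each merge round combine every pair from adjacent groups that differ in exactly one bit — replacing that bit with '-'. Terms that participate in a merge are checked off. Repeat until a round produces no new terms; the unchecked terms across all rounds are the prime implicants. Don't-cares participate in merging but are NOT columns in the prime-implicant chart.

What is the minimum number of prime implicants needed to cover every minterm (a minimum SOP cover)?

9

[col 0] 000100*, 000101*, 001100*, 010110, 011011, 011101*, 101010*, 101100*, 110000*, 111000*, 111010*, 111100*, 111101*, 111111*
[col 1] -01100, -11101, 00-100, 00010-, 1-1010, 1-1100, 11-000, 111-00, 1110-0, 1111-1, 11110-
Prime implicants: -01100, -11101, 00-100, 00010-, 010110, 011011, 1-1010, 1-1100, 11-000, 111-00, 1110-0, 1111-1, 11110-
PI chart (minterm → PIs covering it):
  4 | 00-100,00010-
  5 | 00010-  (sole → essential)
  12 | -01100,00-100
  22 | 010110  (sole → essential)
  27 | 011011  (sole → essential)
  29 | -11101  (sole → essential)
  42 | 1-1010  (sole → essential)
  44 | -01100,1-1100
  48 | 11-000  (sole → essential)
  56 | 11-000,111-00,1110-0
  58 | 1-1010,1110-0
  60 | 1-1100,111-00,11110-
  61 | -11101,1111-1,11110-
  63 | 1111-1  (sole → essential)
Essential prime implicants: -11101, 00010-, 010110, 011011, 1-1010, 11-000, 1111-1
Petrick residual → -01100, 1-1100
Minimum SOP uses 9 PIs: b'cde'f' + bcde'f + a'b'c'de' + a'bc'def' + a'bcd'ef + acd'ef' + acde'f' + abd'e'f' + abcdf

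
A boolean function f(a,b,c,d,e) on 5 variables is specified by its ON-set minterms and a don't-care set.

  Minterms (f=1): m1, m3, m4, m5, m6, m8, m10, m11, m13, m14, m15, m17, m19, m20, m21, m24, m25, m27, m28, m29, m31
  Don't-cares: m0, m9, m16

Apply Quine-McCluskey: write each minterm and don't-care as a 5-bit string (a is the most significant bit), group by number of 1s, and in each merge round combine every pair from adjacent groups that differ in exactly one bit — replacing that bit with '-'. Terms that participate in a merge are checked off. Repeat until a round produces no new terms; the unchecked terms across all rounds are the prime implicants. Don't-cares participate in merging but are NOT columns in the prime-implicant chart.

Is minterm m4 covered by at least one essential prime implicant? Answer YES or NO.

NO

size-2^0 implicants → 00000(✓)  00001(✓)  00011(✓)  00100(✓)  00101(✓)  00110(✓)  01000(✓)  01001(✓)  01010(✓)  01011(✓)  01101(✓)  01110(✓)  01111(✓)  10000(✓)  10001(✓)  10011(✓)  10100(✓)  10101(✓)  11000(✓)  11001(✓)  11011(✓)  11100(✓)  11101(✓)  11111(✓)
size-2^1 implicants → -0000(✓)  -0001(✓)  -0011(✓)  -0100(✓)  -0101(✓)  -1000(✓)  -1001(✓)  -1011(✓)  -1101(✓)  -1111(✓)  0-000(✓)  0-001(✓)  0-011(✓)  0-101(✓)  0-110  00-00(✓)  00-01(✓)  000-1(✓)  0000-(✓)  001-0  0010-(✓)  01-01(✓)  01-10(✓)  01-11(✓)  010-0(✓)  010-1(✓)  0100-(✓)  0101-(✓)  011-1(✓)  0111-(✓)  1-000(✓)  1-001(✓)  1-011(✓)  1-100(✓)  1-101(✓)  10-00(✓)  10-01(✓)  100-1(✓)  1000-(✓)  1010-(✓)  11-00(✓)  11-01(✓)  11-11(✓)  110-1(✓)  1100-(✓)  111-1(✓)  1110-(✓)
size-2^2 implicants → --000(✓)  --001(✓)  --011(✓)  --101(✓)  -0-00(✓)  -0-01(✓)  -00-1(✓)  -000-(✓)  -010-(✓)  -1-01(✓)  -1-11(✓)  -10-1(✓)  -100-(✓)  -11-1(✓)  0--01(✓)  0-0-1(✓)  0-00-(✓)  00-0-(✓)  01--1(✓)  01-1-  010--  1--00(✓)  1--01(✓)  1-0-1(✓)  1-00-(✓)  1-10-(✓)  10-0-(✓)  11--1(✓)  11-0-(✓)
size-2^3 implicants → ---01  --0-1  --00-  -0-0-  -1--1  1--0-
Unchecked terms (primes): ---01, --0-1, --00-, -0-0-, -1--1, 0-110, 001-0, 01-1-, 010--, 1--0-
Minterm coverage:
  m1 ⊆ ---01,--0-1,--00-,-0-0-
  m3 ⊆ --0-1 [E]
  m4 ⊆ -0-0-,001-0
  m5 ⊆ ---01,-0-0-
  m6 ⊆ 0-110,001-0
  m8 ⊆ --00-,010--
  m10 ⊆ 01-1-,010--
  m11 ⊆ --0-1,-1--1,01-1-,010--
  m13 ⊆ ---01,-1--1
  m14 ⊆ 0-110,01-1-
  m15 ⊆ -1--1,01-1-
  m17 ⊆ ---01,--0-1,--00-,-0-0-,1--0-
  m19 ⊆ --0-1 [E]
  m20 ⊆ -0-0-,1--0-
  m21 ⊆ ---01,-0-0-,1--0-
  m24 ⊆ --00-,1--0-
  m25 ⊆ ---01,--0-1,--00-,-1--1,1--0-
  m27 ⊆ --0-1,-1--1
  m28 ⊆ 1--0- [E]
  m29 ⊆ ---01,-1--1,1--0-
  m31 ⊆ -1--1 [E]
E = {--0-1, -1--1, 1--0-}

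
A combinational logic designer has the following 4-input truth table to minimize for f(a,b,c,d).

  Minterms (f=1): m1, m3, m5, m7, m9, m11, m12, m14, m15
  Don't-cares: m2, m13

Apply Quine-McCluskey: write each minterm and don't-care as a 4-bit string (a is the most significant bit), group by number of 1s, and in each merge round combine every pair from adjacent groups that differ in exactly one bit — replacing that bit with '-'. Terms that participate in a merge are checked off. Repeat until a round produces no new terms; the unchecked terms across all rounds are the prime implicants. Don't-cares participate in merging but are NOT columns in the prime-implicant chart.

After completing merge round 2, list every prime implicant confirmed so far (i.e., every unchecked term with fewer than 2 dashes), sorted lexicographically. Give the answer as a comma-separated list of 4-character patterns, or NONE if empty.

001-

Round 0: 0001✓ 0010✓ 0011✓ 0101✓ 0111✓ 1001✓ 1011✓ 1100✓ 1101✓ 1110✓ 1111✓
Round 1: -001✓ -011✓ -101✓ -111✓ 0-01✓ 0-11✓ 00-1✓ 001- 01-1✓ 1-01✓ 1-11✓ 10-1✓ 11-0✓ 11-1✓ 110-✓ 111-✓
Round 2: --01✓ --11✓ -0-1✓ -1-1✓ 0--1✓ 1--1✓ 11--
Round 3: ---1
PIs = {---1, 001-, 11--}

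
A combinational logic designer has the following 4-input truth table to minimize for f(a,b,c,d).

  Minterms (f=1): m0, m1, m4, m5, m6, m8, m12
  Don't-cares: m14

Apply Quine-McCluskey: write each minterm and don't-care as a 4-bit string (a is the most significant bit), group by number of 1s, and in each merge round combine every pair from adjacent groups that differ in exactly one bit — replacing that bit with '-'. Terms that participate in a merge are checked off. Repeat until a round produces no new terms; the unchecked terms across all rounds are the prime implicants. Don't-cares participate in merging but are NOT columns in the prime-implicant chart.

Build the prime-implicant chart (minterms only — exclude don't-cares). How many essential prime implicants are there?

[col 0] 0000*, 0001*, 0100*, 0101*, 0110*, 1000*, 1100*, 1110*
[col 1] -000*, -100*, -110*, 0-00*, 0-01*, 000-*, 01-0*, 010-*, 1-00*, 11-0*
[col 2] --00, -1-0, 0-0-
Prime implicants: --00, -1-0, 0-0-
PI chart (minterm → PIs covering it):
  0 | --00,0-0-
  1 | 0-0-  (sole → essential)
  4 | --00,-1-0,0-0-
  5 | 0-0-  (sole → essential)
  6 | -1-0  (sole → essential)
  8 | --00  (sole → essential)
  12 | --00,-1-0
Essential prime implicants: --00, -1-0, 0-0-

3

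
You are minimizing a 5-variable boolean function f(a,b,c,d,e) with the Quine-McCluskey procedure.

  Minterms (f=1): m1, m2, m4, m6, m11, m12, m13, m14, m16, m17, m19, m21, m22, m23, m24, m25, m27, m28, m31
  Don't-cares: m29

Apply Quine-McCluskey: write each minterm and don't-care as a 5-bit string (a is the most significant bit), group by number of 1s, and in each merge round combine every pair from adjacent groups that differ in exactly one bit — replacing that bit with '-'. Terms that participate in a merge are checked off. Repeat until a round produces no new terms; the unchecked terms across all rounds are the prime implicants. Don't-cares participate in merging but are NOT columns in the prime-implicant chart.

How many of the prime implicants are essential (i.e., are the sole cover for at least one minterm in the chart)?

Round 0: 00001✓ 00010✓ 00100✓ 00110✓ 01011✓ 01100✓ 01101✓ 01110✓ 10000✓ 10001✓ 10011✓ 10101✓ 10110✓ 10111✓ 11000✓ 11001✓ 11011✓ 11100✓ 11101✓ 11111✓
Round 1: -0001 -0110 -1011 -1100✓ -1101✓ 0-100✓ 0-110✓ 00-10 001-0✓ 011-0✓ 0110-✓ 1-000✓ 1-001✓ 1-011✓ 1-101✓ 1-111✓ 10-01✓ 10-11✓ 100-1✓ 1000-✓ 101-1✓ 1011- 11-00✓ 11-01✓ 11-11✓ 110-1✓ 1100-✓ 111-1✓ 1110-✓
Round 2: -110- 0-1-0 1--01✓ 1--11✓ 1-0-1✓ 1-00- 1-1-1✓ 10--1✓ 11--1✓ 11-0-
Round 3: 1---1
PIs = {-0001, -0110, -1011, -110-, 0-1-0, 00-10, 1---1, 1-00-, 1011-, 11-0-}
Coverage chart:
  m1: -0001 ←essential
  m2: 00-10 ←essential
  m4: 0-1-0 ←essential
  m6: -0110,0-1-0,00-10
  m11: -1011 ←essential
  m12: -110-,0-1-0
  m13: -110- ←essential
  m14: 0-1-0 ←essential
  m16: 1-00- ←essential
  m17: -0001,1---1,1-00-
  m19: 1---1 ←essential
  m21: 1---1 ←essential
  m22: -0110,1011-
  m23: 1---1,1011-
  m24: 1-00-,11-0-
  m25: 1---1,1-00-,11-0-
  m27: -1011,1---1
  m28: -110-,11-0-
  m31: 1---1 ←essential
Essential: -0001, -1011, -110-, 0-1-0, 00-10, 1---1, 1-00-

7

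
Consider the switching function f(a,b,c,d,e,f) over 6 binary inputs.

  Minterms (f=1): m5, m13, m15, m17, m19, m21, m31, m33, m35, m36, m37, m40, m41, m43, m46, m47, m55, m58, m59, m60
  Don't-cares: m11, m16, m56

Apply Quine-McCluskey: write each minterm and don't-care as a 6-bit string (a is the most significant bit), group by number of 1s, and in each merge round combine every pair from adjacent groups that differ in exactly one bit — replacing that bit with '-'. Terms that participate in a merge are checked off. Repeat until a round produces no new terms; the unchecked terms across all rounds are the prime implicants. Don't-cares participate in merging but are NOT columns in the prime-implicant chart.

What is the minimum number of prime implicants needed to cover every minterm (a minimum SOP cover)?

size-2^0 implicants → 000101(✓)  001011(✓)  001101(✓)  001111(✓)  010000(✓)  010001(✓)  010011(✓)  010101(✓)  011111(✓)  100001(✓)  100011(✓)  100100(✓)  100101(✓)  101000(✓)  101001(✓)  101011(✓)  101110(✓)  101111(✓)  110111  111000(✓)  111010(✓)  111011(✓)  111100(✓)
size-2^1 implicants → -00101  -01011(✓)  -01111(✓)  0-0101  0-1111  00-101  001-11(✓)  0011-1  010-01  0100-1  01000-  1-1000  1-1011  10-001(✓)  10-011(✓)  100-01  1000-1(✓)  10010-  101-11(✓)  1010-1(✓)  10100-  10111-  111-00  1110-0  11101-
size-2^2 implicants → -01-11  10-0-1
Unchecked terms (primes): -00101, -01-11, 0-0101, 0-1111, 00-101, 0011-1, 010-01, 0100-1, 01000-, 1-1000, 1-1011, 10-0-1, 100-01, 10010-, 10100-, 10111-, 110111, 111-00, 1110-0, 11101-
Minterm coverage:
  m5 ⊆ -00101,0-0101,00-101
  m13 ⊆ 00-101,0011-1
  m15 ⊆ -01-11,0-1111,0011-1
  m17 ⊆ 010-01,0100-1,01000-
  m19 ⊆ 0100-1 [E]
  m21 ⊆ 0-0101,010-01
  m31 ⊆ 0-1111 [E]
  m33 ⊆ 10-0-1,100-01
  m35 ⊆ 10-0-1 [E]
  m36 ⊆ 10010- [E]
  m37 ⊆ -00101,100-01,10010-
  m40 ⊆ 1-1000,10100-
  m41 ⊆ 10-0-1,10100-
  m43 ⊆ -01-11,1-1011,10-0-1
  m46 ⊆ 10111- [E]
  m47 ⊆ -01-11,10111-
  m55 ⊆ 110111 [E]
  m58 ⊆ 1110-0,11101-
  m59 ⊆ 1-1011,11101-
  m60 ⊆ 111-00 [E]
E = {0-1111, 0100-1, 10-0-1, 10010-, 10111-, 110111, 111-00}
Petrick residual → 0-0101, 00-101, 1-1000, 11101-
Cover = a'c'de'f + a'cdef + a'b'de'f + a'bc'd'f + acd'e'f' + ab'd'f + ab'c'de' + ab'cde + abc'def + abce'f' + abcd'e  |cover|=11

11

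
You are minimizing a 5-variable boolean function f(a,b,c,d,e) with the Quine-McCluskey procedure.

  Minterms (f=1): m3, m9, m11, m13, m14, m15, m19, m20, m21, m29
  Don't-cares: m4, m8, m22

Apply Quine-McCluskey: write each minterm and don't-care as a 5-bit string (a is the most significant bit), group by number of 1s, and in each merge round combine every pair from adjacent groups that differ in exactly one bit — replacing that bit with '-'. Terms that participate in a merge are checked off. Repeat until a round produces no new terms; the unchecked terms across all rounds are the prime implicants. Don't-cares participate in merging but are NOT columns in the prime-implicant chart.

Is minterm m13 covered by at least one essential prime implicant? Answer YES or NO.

[col 0] 00011*, 00100*, 01000*, 01001*, 01011*, 01101*, 01110*, 01111*, 10011*, 10100*, 10101*, 10110*, 11101*
[col 1] -0011, -0100, -1101, 0-011, 01-01*, 01-11*, 010-1*, 0100-, 011-1*, 0111-, 1-101, 101-0, 1010-
[col 2] 01--1
Prime implicants: -0011, -0100, -1101, 0-011, 01--1, 0100-, 0111-, 1-101, 101-0, 1010-
PI chart (minterm → PIs covering it):
  3 | -0011,0-011
  9 | 01--1,0100-
  11 | 0-011,01--1
  13 | -1101,01--1
  14 | 0111-  (sole → essential)
  15 | 01--1,0111-
  19 | -0011  (sole → essential)
  20 | -0100,101-0,1010-
  21 | 1-101,1010-
  29 | -1101,1-101
Essential prime implicants: -0011, 0111-

NO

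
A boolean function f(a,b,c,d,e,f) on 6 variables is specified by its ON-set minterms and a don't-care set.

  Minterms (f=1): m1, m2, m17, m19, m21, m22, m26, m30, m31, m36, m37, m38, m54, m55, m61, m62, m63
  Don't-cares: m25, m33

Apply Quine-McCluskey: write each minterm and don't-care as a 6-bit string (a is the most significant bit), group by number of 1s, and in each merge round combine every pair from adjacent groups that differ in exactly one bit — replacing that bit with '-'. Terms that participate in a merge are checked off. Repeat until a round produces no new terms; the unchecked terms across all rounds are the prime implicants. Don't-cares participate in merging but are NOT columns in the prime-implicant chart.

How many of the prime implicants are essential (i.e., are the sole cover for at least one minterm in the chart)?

8

Round 0: 000001✓ 000010 010001✓ 010011✓ 010101✓ 010110✓ 011001✓ 011010✓ 011110✓ 011111✓ 100001✓ 100100✓ 100101✓ 100110✓ 110110✓ 110111✓ 111101✓ 111110✓ 111111✓
Round 1: -00001 -10110✓ -11110✓ -11111✓ 0-0001 01-001 01-110✓ 010-01 0100-1 011-10 01111-✓ 1-0110 100-01 1001-0 10010- 11-110✓ 11-111✓ 11011-✓ 1111-1 11111-✓
Round 2: -1-110 -1111- 11-11-
PIs = {-00001, -1-110, -1111-, 0-0001, 000010, 01-001, 010-01, 0100-1, 011-10, 1-0110, 100-01, 1001-0, 10010-, 11-11-, 1111-1}
Coverage chart:
  m1: -00001,0-0001
  m2: 000010 ←essential
  m17: 0-0001,01-001,010-01,0100-1
  m19: 0100-1 ←essential
  m21: 010-01 ←essential
  m22: -1-110 ←essential
  m26: 011-10 ←essential
  m30: -1-110,-1111-,011-10
  m31: -1111- ←essential
  m36: 1001-0,10010-
  m37: 100-01,10010-
  m38: 1-0110,1001-0
  m54: -1-110,1-0110,11-11-
  m55: 11-11- ←essential
  m61: 1111-1 ←essential
  m62: -1-110,-1111-,11-11-
  m63: -1111-,11-11-,1111-1
Essential: -1-110, -1111-, 000010, 010-01, 0100-1, 011-10, 11-11-, 1111-1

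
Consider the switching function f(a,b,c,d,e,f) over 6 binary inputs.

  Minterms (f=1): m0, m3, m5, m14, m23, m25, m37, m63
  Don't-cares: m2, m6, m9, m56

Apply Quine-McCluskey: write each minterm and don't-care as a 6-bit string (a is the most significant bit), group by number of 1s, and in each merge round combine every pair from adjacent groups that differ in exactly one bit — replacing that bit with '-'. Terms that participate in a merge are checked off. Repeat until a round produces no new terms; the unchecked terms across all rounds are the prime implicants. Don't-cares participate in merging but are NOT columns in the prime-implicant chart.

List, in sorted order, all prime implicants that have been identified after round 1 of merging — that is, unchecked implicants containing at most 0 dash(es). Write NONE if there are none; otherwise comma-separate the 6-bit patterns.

[col 0] 000000*, 000010*, 000011*, 000101*, 000110*, 001001*, 001110*, 010111, 011001*, 100101*, 111000, 111111
[col 1] -00101, 0-1001, 00-110, 000-10, 0000-0, 00001-
Prime implicants: -00101, 0-1001, 00-110, 000-10, 0000-0, 00001-, 010111, 111000, 111111

010111, 111000, 111111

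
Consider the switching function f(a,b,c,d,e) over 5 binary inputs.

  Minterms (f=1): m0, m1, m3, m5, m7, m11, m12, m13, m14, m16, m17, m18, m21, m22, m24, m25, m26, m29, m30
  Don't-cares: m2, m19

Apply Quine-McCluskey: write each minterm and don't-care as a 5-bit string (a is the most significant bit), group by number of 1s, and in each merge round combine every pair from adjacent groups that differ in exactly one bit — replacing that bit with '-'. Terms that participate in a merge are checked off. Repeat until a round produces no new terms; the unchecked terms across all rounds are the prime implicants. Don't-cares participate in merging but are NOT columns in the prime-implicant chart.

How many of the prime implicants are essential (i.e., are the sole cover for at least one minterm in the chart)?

size-2^0 implicants → 00000(✓)  00001(✓)  00010(✓)  00011(✓)  00101(✓)  00111(✓)  01011(✓)  01100(✓)  01101(✓)  01110(✓)  10000(✓)  10001(✓)  10010(✓)  10011(✓)  10101(✓)  10110(✓)  11000(✓)  11001(✓)  11010(✓)  11101(✓)  11110(✓)
size-2^1 implicants → -0000(✓)  -0001(✓)  -0010(✓)  -0011(✓)  -0101(✓)  -1101(✓)  -1110  0-011  0-101(✓)  00-01(✓)  00-11(✓)  000-0(✓)  000-1(✓)  0000-(✓)  0001-(✓)  001-1(✓)  011-0  0110-  1-000(✓)  1-001(✓)  1-010(✓)  1-101(✓)  1-110(✓)  10-01(✓)  10-10(✓)  100-0(✓)  100-1(✓)  1000-(✓)  1001-(✓)  11-01(✓)  11-10(✓)  110-0(✓)  1100-(✓)
size-2^2 implicants → --101  -0-01  -00-0(✓)  -00-1(✓)  -000-(✓)  -001-(✓)  00--1  000--(✓)  1--01  1--10  1-0-0  1-00-  100--(✓)
size-2^3 implicants → -00--
Unchecked terms (primes): --101, -0-01, -00--, -1110, 0-011, 00--1, 011-0, 0110-, 1--01, 1--10, 1-0-0, 1-00-
Minterm coverage:
  m0 ⊆ -00-- [E]
  m1 ⊆ -0-01,-00--,00--1
  m3 ⊆ -00--,0-011,00--1
  m5 ⊆ --101,-0-01,00--1
  m7 ⊆ 00--1 [E]
  m11 ⊆ 0-011 [E]
  m12 ⊆ 011-0,0110-
  m13 ⊆ --101,0110-
  m14 ⊆ -1110,011-0
  m16 ⊆ -00--,1-0-0,1-00-
  m17 ⊆ -0-01,-00--,1--01,1-00-
  m18 ⊆ -00--,1--10,1-0-0
  m21 ⊆ --101,-0-01,1--01
  m22 ⊆ 1--10 [E]
  m24 ⊆ 1-0-0,1-00-
  m25 ⊆ 1--01,1-00-
  m26 ⊆ 1--10,1-0-0
  m29 ⊆ --101,1--01
  m30 ⊆ -1110,1--10
E = {-00--, 0-011, 00--1, 1--10}

4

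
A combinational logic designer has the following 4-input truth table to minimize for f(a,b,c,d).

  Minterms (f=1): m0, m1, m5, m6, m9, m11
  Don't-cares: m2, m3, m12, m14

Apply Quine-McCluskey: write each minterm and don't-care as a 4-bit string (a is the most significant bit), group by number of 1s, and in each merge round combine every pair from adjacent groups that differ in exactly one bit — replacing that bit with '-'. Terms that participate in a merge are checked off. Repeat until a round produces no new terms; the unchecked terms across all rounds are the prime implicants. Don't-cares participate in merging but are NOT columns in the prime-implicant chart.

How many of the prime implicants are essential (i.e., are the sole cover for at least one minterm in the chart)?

3

[col 0] 0000*, 0001*, 0010*, 0011*, 0101*, 0110*, 1001*, 1011*, 1100*, 1110*
[col 1] -001*, -011*, -110, 0-01, 0-10, 00-0*, 00-1*, 000-*, 001-*, 10-1*, 11-0
[col 2] -0-1, 00--
Prime implicants: -0-1, -110, 0-01, 0-10, 00--, 11-0
PI chart (minterm → PIs covering it):
  0 | 00--  (sole → essential)
  1 | -0-1,0-01,00--
  5 | 0-01  (sole → essential)
  6 | -110,0-10
  9 | -0-1  (sole → essential)
  11 | -0-1  (sole → essential)
Essential prime implicants: -0-1, 0-01, 00--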